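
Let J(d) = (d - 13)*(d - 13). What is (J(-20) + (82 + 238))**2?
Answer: 1985281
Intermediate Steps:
J(d) = (-13 + d)**2 (J(d) = (-13 + d)*(-13 + d) = (-13 + d)**2)
(J(-20) + (82 + 238))**2 = ((-13 - 20)**2 + (82 + 238))**2 = ((-33)**2 + 320)**2 = (1089 + 320)**2 = 1409**2 = 1985281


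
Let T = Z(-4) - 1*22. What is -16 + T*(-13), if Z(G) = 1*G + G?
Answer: 374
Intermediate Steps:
Z(G) = 2*G (Z(G) = G + G = 2*G)
T = -30 (T = 2*(-4) - 1*22 = -8 - 22 = -30)
-16 + T*(-13) = -16 - 30*(-13) = -16 + 390 = 374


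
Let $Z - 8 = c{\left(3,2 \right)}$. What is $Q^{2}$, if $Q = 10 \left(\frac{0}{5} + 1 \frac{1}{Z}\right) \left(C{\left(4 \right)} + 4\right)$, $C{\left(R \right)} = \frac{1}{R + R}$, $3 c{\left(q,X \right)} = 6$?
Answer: $\frac{1089}{64} \approx 17.016$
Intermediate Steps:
$c{\left(q,X \right)} = 2$ ($c{\left(q,X \right)} = \frac{1}{3} \cdot 6 = 2$)
$Z = 10$ ($Z = 8 + 2 = 10$)
$C{\left(R \right)} = \frac{1}{2 R}$
$Q = \frac{33}{8}$ ($Q = 10 \left(\frac{0}{5} + 1 \cdot \frac{1}{10}\right) \left(\frac{1}{2 \cdot 4} + 4\right) = 10 \left(0 \cdot \frac{1}{5} + 1 \cdot \frac{1}{10}\right) \left(\frac{1}{2} \cdot \frac{1}{4} + 4\right) = 10 \left(0 + \frac{1}{10}\right) \left(\frac{1}{8} + 4\right) = 10 \cdot \frac{1}{10} \cdot \frac{33}{8} = 1 \cdot \frac{33}{8} = \frac{33}{8} \approx 4.125$)
$Q^{2} = \left(\frac{33}{8}\right)^{2} = \frac{1089}{64}$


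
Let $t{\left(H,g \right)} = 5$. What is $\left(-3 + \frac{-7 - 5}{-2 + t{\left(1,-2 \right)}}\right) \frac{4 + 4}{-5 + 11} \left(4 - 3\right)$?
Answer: $- \frac{28}{3} \approx -9.3333$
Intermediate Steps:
$\left(-3 + \frac{-7 - 5}{-2 + t{\left(1,-2 \right)}}\right) \frac{4 + 4}{-5 + 11} \left(4 - 3\right) = \left(-3 + \frac{-7 - 5}{-2 + 5}\right) \frac{4 + 4}{-5 + 11} \left(4 - 3\right) = \left(-3 - \frac{12}{3}\right) \frac{8}{6} \left(4 - 3\right) = \left(-3 - 4\right) 8 \cdot \frac{1}{6} \cdot 1 = \left(-3 - 4\right) \frac{4}{3} \cdot 1 = \left(-7\right) \frac{4}{3} = - \frac{28}{3}$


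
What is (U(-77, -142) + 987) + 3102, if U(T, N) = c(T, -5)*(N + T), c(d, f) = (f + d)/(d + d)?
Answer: 305874/77 ≈ 3972.4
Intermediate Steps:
c(d, f) = (d + f)/(2*d) (c(d, f) = (d + f)/((2*d)) = (d + f)*(1/(2*d)) = (d + f)/(2*d))
U(T, N) = (-5 + T)*(N + T)/(2*T) (U(T, N) = ((T - 5)/(2*T))*(N + T) = ((-5 + T)/(2*T))*(N + T) = (-5 + T)*(N + T)/(2*T))
(U(-77, -142) + 987) + 3102 = ((½)*(-5 - 77)*(-142 - 77)/(-77) + 987) + 3102 = ((½)*(-1/77)*(-82)*(-219) + 987) + 3102 = (-8979/77 + 987) + 3102 = 67020/77 + 3102 = 305874/77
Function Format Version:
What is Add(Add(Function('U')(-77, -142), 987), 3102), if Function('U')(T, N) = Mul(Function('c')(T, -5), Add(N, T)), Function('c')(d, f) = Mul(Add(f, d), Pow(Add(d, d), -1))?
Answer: Rational(305874, 77) ≈ 3972.4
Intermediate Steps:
Function('c')(d, f) = Mul(Rational(1, 2), Pow(d, -1), Add(d, f)) (Function('c')(d, f) = Mul(Add(d, f), Pow(Mul(2, d), -1)) = Mul(Add(d, f), Mul(Rational(1, 2), Pow(d, -1))) = Mul(Rational(1, 2), Pow(d, -1), Add(d, f)))
Function('U')(T, N) = Mul(Rational(1, 2), Pow(T, -1), Add(-5, T), Add(N, T)) (Function('U')(T, N) = Mul(Mul(Rational(1, 2), Pow(T, -1), Add(T, -5)), Add(N, T)) = Mul(Mul(Rational(1, 2), Pow(T, -1), Add(-5, T)), Add(N, T)) = Mul(Rational(1, 2), Pow(T, -1), Add(-5, T), Add(N, T)))
Add(Add(Function('U')(-77, -142), 987), 3102) = Add(Add(Mul(Rational(1, 2), Pow(-77, -1), Add(-5, -77), Add(-142, -77)), 987), 3102) = Add(Add(Mul(Rational(1, 2), Rational(-1, 77), -82, -219), 987), 3102) = Add(Add(Rational(-8979, 77), 987), 3102) = Add(Rational(67020, 77), 3102) = Rational(305874, 77)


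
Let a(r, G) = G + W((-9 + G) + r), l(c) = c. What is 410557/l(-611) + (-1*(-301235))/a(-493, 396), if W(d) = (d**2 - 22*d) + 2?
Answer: -5549784477/8533226 ≈ -650.37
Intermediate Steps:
W(d) = 2 + d**2 - 22*d
a(r, G) = 200 + (-9 + G + r)**2 - 22*r - 21*G (a(r, G) = G + (2 + ((-9 + G) + r)**2 - 22*((-9 + G) + r)) = G + (2 + (-9 + G + r)**2 - 22*(-9 + G + r)) = G + (2 + (-9 + G + r)**2 + (198 - 22*G - 22*r)) = G + (200 + (-9 + G + r)**2 - 22*G - 22*r) = 200 + (-9 + G + r)**2 - 22*r - 21*G)
410557/l(-611) + (-1*(-301235))/a(-493, 396) = 410557/(-611) + (-1*(-301235))/(200 + (-9 + 396 - 493)**2 - 22*(-493) - 21*396) = 410557*(-1/611) + 301235/(200 + (-106)**2 + 10846 - 8316) = -410557/611 + 301235/(200 + 11236 + 10846 - 8316) = -410557/611 + 301235/13966 = -5549784477/8533226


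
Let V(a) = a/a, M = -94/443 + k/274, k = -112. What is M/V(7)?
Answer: -37686/60691 ≈ -0.62095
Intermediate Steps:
M = -37686/60691 (M = -94/443 - 112/274 = -94*1/443 - 112*1/274 = -94/443 - 56/137 = -37686/60691 ≈ -0.62095)
V(a) = 1
M/V(7) = -37686/60691/1 = -37686/60691*1 = -37686/60691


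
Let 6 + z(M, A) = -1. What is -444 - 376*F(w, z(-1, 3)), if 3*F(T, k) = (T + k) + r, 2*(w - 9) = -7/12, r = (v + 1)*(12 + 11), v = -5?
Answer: 97853/9 ≈ 10873.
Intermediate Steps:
z(M, A) = -7 (z(M, A) = -6 - 1 = -7)
r = -92 (r = (-5 + 1)*(12 + 11) = -4*23 = -92)
w = 209/24 (w = 9 + (-7/12)/2 = 9 + (-7*1/12)/2 = 9 + (½)*(-7/12) = 9 - 7/24 = 209/24 ≈ 8.7083)
F(T, k) = -92/3 + T/3 + k/3 (F(T, k) = ((T + k) - 92)/3 = (-92 + T + k)/3 = -92/3 + T/3 + k/3)
-444 - 376*F(w, z(-1, 3)) = -444 - 376*(-92/3 + (⅓)*(209/24) + (⅓)*(-7)) = -444 - 376*(-92/3 + 209/72 - 7/3) = -444 - 376*(-2167/72) = -444 + 101849/9 = 97853/9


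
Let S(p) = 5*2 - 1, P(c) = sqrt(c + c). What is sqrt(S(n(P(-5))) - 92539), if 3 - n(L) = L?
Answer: I*sqrt(92530) ≈ 304.19*I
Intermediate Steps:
P(c) = sqrt(2)*sqrt(c) (P(c) = sqrt(2*c) = sqrt(2)*sqrt(c))
n(L) = 3 - L
S(p) = 9 (S(p) = 10 - 1 = 9)
sqrt(S(n(P(-5))) - 92539) = sqrt(9 - 92539) = sqrt(-92530) = I*sqrt(92530)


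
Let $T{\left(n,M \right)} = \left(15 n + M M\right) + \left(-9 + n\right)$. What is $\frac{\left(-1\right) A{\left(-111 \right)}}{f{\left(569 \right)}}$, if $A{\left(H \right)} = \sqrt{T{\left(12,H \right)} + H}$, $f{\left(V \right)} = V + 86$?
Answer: $- \frac{27 \sqrt{17}}{655} \approx -0.16996$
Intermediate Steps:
$f{\left(V \right)} = 86 + V$
$T{\left(n,M \right)} = -9 + M^{2} + 16 n$ ($T{\left(n,M \right)} = \left(15 n + M^{2}\right) + \left(-9 + n\right) = \left(M^{2} + 15 n\right) + \left(-9 + n\right) = -9 + M^{2} + 16 n$)
$A{\left(H \right)} = \sqrt{183 + H + H^{2}}$ ($A{\left(H \right)} = \sqrt{\left(-9 + H^{2} + 16 \cdot 12\right) + H} = \sqrt{\left(-9 + H^{2} + 192\right) + H} = \sqrt{\left(183 + H^{2}\right) + H} = \sqrt{183 + H + H^{2}}$)
$\frac{\left(-1\right) A{\left(-111 \right)}}{f{\left(569 \right)}} = \frac{\left(-1\right) \sqrt{183 - 111 + \left(-111\right)^{2}}}{86 + 569} = \frac{\left(-1\right) \sqrt{183 - 111 + 12321}}{655} = - \sqrt{12393} \cdot \frac{1}{655} = - 27 \sqrt{17} \cdot \frac{1}{655} = - \frac{27 \sqrt{17}}{655}$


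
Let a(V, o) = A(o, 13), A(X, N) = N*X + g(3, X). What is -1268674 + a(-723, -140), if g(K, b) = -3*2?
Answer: -1270500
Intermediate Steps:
g(K, b) = -6
A(X, N) = -6 + N*X (A(X, N) = N*X - 6 = -6 + N*X)
a(V, o) = -6 + 13*o
-1268674 + a(-723, -140) = -1268674 + (-6 + 13*(-140)) = -1268674 + (-6 - 1820) = -1268674 - 1826 = -1270500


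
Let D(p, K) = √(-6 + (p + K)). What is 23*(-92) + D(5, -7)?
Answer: -2116 + 2*I*√2 ≈ -2116.0 + 2.8284*I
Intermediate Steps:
D(p, K) = √(-6 + K + p) (D(p, K) = √(-6 + (K + p)) = √(-6 + K + p))
23*(-92) + D(5, -7) = 23*(-92) + √(-6 - 7 + 5) = -2116 + √(-8) = -2116 + 2*I*√2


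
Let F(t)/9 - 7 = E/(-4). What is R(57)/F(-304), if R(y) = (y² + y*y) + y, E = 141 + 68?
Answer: -8740/543 ≈ -16.096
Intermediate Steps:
E = 209
R(y) = y + 2*y² (R(y) = (y² + y²) + y = 2*y² + y = y + 2*y²)
F(t) = -1629/4 (F(t) = 63 + 9*(209/(-4)) = 63 + 9*(209*(-¼)) = 63 + 9*(-209/4) = 63 - 1881/4 = -1629/4)
R(57)/F(-304) = (57*(1 + 2*57))/(-1629/4) = (57*(1 + 114))*(-4/1629) = (57*115)*(-4/1629) = 6555*(-4/1629) = -8740/543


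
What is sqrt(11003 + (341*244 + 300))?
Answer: sqrt(94507) ≈ 307.42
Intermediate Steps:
sqrt(11003 + (341*244 + 300)) = sqrt(11003 + (83204 + 300)) = sqrt(11003 + 83504) = sqrt(94507)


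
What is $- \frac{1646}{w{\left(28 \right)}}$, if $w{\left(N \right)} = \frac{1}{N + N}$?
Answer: $-92176$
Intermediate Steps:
$w{\left(N \right)} = \frac{1}{2 N}$
$- \frac{1646}{w{\left(28 \right)}} = - \frac{1646}{\frac{1}{2} \cdot \frac{1}{28}} = - 1646 \frac{1}{\frac{1}{56}} = \left(-1646\right) 56 = -92176$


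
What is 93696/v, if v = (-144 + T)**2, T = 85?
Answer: 93696/3481 ≈ 26.916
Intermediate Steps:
v = 3481 (v = (-144 + 85)**2 = (-59)**2 = 3481)
93696/v = 93696/3481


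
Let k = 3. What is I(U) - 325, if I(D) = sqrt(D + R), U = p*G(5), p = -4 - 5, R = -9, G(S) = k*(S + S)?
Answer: -325 + 3*I*sqrt(31) ≈ -325.0 + 16.703*I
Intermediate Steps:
G(S) = 6*S (G(S) = 3*(S + S) = 3*(2*S) = 6*S)
p = -9
U = -270 (U = -54*5 = -9*30 = -270)
I(D) = sqrt(-9 + D) (I(D) = sqrt(D - 9) = sqrt(-9 + D))
I(U) - 325 = sqrt(-9 - 270) - 325 = sqrt(-279) - 325 = 3*I*sqrt(31) - 325 = -325 + 3*I*sqrt(31)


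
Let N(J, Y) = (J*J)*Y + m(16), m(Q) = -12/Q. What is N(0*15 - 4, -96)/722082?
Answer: -2049/962776 ≈ -0.0021282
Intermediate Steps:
N(J, Y) = -¾ + Y*J² (N(J, Y) = (J*J)*Y - 12/16 = J²*Y - 12*1/16 = Y*J² - ¾ = -¾ + Y*J²)
N(0*15 - 4, -96)/722082 = (-¾ - 96*(0*15 - 4)²)/722082 = (-¾ - 96*(0 - 4)²)*(1/722082) = (-¾ - 96*(-4)²)*(1/722082) = (-¾ - 96*16)*(1/722082) = (-¾ - 1536)*(1/722082) = -6147/4*1/722082 = -2049/962776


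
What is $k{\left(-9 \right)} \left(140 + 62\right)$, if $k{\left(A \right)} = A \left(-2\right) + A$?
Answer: $1818$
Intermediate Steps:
$k{\left(A \right)} = - A$ ($k{\left(A \right)} = - 2 A + A = - A$)
$k{\left(-9 \right)} \left(140 + 62\right) = \left(-1\right) \left(-9\right) \left(140 + 62\right) = 9 \cdot 202 = 1818$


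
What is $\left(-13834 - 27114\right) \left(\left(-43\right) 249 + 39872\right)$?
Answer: $-1194248420$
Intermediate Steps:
$\left(-13834 - 27114\right) \left(\left(-43\right) 249 + 39872\right) = - 40948 \left(-10707 + 39872\right) = \left(-40948\right) 29165 = -1194248420$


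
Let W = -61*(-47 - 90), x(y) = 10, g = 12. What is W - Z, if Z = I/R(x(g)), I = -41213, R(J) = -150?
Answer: 1212337/150 ≈ 8082.3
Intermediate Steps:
W = 8357 (W = -61*(-137) = 8357)
Z = 41213/150 (Z = -41213/(-150) = -41213*(-1/150) = 41213/150 ≈ 274.75)
W - Z = 8357 - 1*41213/150 = 8357 - 41213/150 = 1212337/150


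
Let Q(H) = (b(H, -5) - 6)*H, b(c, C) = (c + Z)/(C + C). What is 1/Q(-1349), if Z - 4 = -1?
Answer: -5/867407 ≈ -5.7643e-6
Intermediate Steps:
Z = 3 (Z = 4 - 1 = 3)
b(c, C) = (3 + c)/(2*C) (b(c, C) = (c + 3)/(C + C) = (3 + c)/((2*C)) = (3 + c)*(1/(2*C)) = (3 + c)/(2*C))
Q(H) = H*(-63/10 - H/10) (Q(H) = ((½)*(3 + H)/(-5) - 6)*H = ((½)*(-⅕)*(3 + H) - 6)*H = ((-3/10 - H/10) - 6)*H = (-63/10 - H/10)*H = H*(-63/10 - H/10))
1/Q(-1349) = 1/((⅒)*(-1349)*(-63 - 1*(-1349))) = 1/((⅒)*(-1349)*(-63 + 1349)) = 1/((⅒)*(-1349)*1286) = 1/(-867407/5) = -5/867407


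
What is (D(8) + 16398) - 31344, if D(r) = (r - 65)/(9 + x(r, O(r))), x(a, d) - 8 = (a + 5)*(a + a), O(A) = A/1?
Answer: -1120969/75 ≈ -14946.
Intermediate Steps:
O(A) = A (O(A) = A*1 = A)
x(a, d) = 8 + 2*a*(5 + a) (x(a, d) = 8 + (a + 5)*(a + a) = 8 + (5 + a)*(2*a) = 8 + 2*a*(5 + a))
D(r) = (-65 + r)/(17 + 2*r² + 10*r) (D(r) = (r - 65)/(9 + (8 + 2*r² + 10*r)) = (-65 + r)/(17 + 2*r² + 10*r))
(D(8) + 16398) - 31344 = ((-65 + 8)/(17 + 2*8² + 10*8) + 16398) - 31344 = (-57/(17 + 2*64 + 80) + 16398) - 31344 = (-57/(17 + 128 + 80) + 16398) - 31344 = (-57/225 + 16398) - 31344 = ((1/225)*(-57) + 16398) - 31344 = (-19/75 + 16398) - 31344 = 1229831/75 - 31344 = -1120969/75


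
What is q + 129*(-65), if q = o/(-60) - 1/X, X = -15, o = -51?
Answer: -100609/12 ≈ -8384.1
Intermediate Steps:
q = 11/12 (q = -51/(-60) - 1/(-15) = -51*(-1/60) - 1*(-1/15) = 17/20 + 1/15 = 11/12 ≈ 0.91667)
q + 129*(-65) = 11/12 + 129*(-65) = 11/12 - 8385 = -100609/12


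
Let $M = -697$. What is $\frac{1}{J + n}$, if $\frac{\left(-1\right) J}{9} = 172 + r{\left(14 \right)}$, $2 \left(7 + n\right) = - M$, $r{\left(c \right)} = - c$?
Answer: $- \frac{2}{2161} \approx -0.0009255$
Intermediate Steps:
$n = \frac{683}{2}$ ($n = -7 + \frac{\left(-1\right) \left(-697\right)}{2} = -7 + \frac{1}{2} \cdot 697 = -7 + \frac{697}{2} = \frac{683}{2} \approx 341.5$)
$J = -1422$ ($J = - 9 \left(172 - 14\right) = \left(-9\right) 158 = -1422$)
$\frac{1}{J + n} = \frac{1}{-1422 + \frac{683}{2}} = \frac{1}{- \frac{2161}{2}} = - \frac{2}{2161}$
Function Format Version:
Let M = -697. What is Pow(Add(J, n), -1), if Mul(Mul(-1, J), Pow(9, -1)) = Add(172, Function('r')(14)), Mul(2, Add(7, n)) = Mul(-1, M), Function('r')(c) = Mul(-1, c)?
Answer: Rational(-2, 2161) ≈ -0.00092550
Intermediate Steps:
n = Rational(683, 2) (n = Add(-7, Mul(Rational(1, 2), Mul(-1, -697))) = Add(-7, Mul(Rational(1, 2), 697)) = Add(-7, Rational(697, 2)) = Rational(683, 2) ≈ 341.50)
J = -1422 (J = Mul(-9, Add(172, Mul(-1, 14))) = Mul(-9, Add(172, -14)) = Mul(-9, 158) = -1422)
Pow(Add(J, n), -1) = Pow(Add(-1422, Rational(683, 2)), -1) = Pow(Rational(-2161, 2), -1) = Rational(-2, 2161)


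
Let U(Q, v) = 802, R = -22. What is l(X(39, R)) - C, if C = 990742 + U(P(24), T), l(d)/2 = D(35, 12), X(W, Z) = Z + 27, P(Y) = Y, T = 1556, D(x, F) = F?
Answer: -991520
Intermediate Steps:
X(W, Z) = 27 + Z
l(d) = 24 (l(d) = 2*12 = 24)
C = 991544 (C = 990742 + 802 = 991544)
l(X(39, R)) - C = 24 - 1*991544 = 24 - 991544 = -991520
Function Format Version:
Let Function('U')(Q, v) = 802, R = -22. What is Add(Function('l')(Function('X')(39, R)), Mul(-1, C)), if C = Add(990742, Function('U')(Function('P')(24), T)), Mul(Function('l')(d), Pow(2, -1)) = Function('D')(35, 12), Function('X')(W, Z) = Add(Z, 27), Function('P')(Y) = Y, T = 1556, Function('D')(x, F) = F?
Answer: -991520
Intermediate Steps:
Function('X')(W, Z) = Add(27, Z)
Function('l')(d) = 24 (Function('l')(d) = Mul(2, 12) = 24)
C = 991544 (C = Add(990742, 802) = 991544)
Add(Function('l')(Function('X')(39, R)), Mul(-1, C)) = Add(24, Mul(-1, 991544)) = Add(24, -991544) = -991520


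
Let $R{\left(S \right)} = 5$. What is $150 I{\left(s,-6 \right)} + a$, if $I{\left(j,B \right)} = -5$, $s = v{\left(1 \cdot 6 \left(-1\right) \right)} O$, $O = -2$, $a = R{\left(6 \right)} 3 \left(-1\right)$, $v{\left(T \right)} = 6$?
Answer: $-765$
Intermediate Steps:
$a = -15$ ($a = 5 \cdot 3 \left(-1\right) = 15 \left(-1\right) = -15$)
$s = -12$ ($s = 6 \left(-2\right) = -12$)
$150 I{\left(s,-6 \right)} + a = 150 \left(-5\right) - 15 = -750 - 15 = -765$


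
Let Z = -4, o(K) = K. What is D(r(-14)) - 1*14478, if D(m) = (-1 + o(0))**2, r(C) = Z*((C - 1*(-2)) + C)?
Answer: -14477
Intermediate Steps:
r(C) = -8 - 8*C (r(C) = -4*((C - 1*(-2)) + C) = -4*((C + 2) + C) = -4*((2 + C) + C) = -4*(2 + 2*C) = -8 - 8*C)
D(m) = 1 (D(m) = (-1 + 0)**2 = (-1)**2 = 1)
D(r(-14)) - 1*14478 = 1 - 1*14478 = 1 - 14478 = -14477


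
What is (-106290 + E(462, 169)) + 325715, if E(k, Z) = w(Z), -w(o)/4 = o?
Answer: 218749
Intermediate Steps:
w(o) = -4*o
E(k, Z) = -4*Z
(-106290 + E(462, 169)) + 325715 = (-106290 - 4*169) + 325715 = (-106290 - 676) + 325715 = -106966 + 325715 = 218749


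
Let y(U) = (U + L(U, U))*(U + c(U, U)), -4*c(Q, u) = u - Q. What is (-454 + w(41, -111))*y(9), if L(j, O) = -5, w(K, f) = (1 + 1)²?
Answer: -16200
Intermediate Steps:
w(K, f) = 4 (w(K, f) = 2² = 4)
c(Q, u) = -u/4 + Q/4 (c(Q, u) = -(u - Q)/4 = -u/4 + Q/4)
y(U) = U*(-5 + U) (y(U) = (U - 5)*(U + (-U/4 + U/4)) = (-5 + U)*(U + 0) = (-5 + U)*U = U*(-5 + U))
(-454 + w(41, -111))*y(9) = (-454 + 4)*(9*(-5 + 9)) = -4050*4 = -450*36 = -16200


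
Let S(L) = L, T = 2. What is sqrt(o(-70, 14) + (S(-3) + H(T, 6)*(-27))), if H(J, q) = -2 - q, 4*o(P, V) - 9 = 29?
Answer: sqrt(890)/2 ≈ 14.916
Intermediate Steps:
o(P, V) = 19/2 (o(P, V) = 9/4 + (1/4)*29 = 9/4 + 29/4 = 19/2)
sqrt(o(-70, 14) + (S(-3) + H(T, 6)*(-27))) = sqrt(19/2 + (-3 + (-2 - 1*6)*(-27))) = sqrt(19/2 + (-3 + (-2 - 6)*(-27))) = sqrt(19/2 + (-3 - 8*(-27))) = sqrt(19/2 + (-3 + 216)) = sqrt(19/2 + 213) = sqrt(445/2) = sqrt(890)/2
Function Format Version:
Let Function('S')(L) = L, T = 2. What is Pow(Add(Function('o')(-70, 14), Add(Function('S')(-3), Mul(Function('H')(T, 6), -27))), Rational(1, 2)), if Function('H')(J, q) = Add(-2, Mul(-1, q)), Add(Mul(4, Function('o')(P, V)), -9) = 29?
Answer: Mul(Rational(1, 2), Pow(890, Rational(1, 2))) ≈ 14.916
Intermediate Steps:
Function('o')(P, V) = Rational(19, 2) (Function('o')(P, V) = Add(Rational(9, 4), Mul(Rational(1, 4), 29)) = Add(Rational(9, 4), Rational(29, 4)) = Rational(19, 2))
Pow(Add(Function('o')(-70, 14), Add(Function('S')(-3), Mul(Function('H')(T, 6), -27))), Rational(1, 2)) = Pow(Add(Rational(19, 2), Add(-3, Mul(Add(-2, Mul(-1, 6)), -27))), Rational(1, 2)) = Pow(Add(Rational(19, 2), Add(-3, Mul(Add(-2, -6), -27))), Rational(1, 2)) = Pow(Add(Rational(19, 2), Add(-3, Mul(-8, -27))), Rational(1, 2)) = Pow(Add(Rational(19, 2), Add(-3, 216)), Rational(1, 2)) = Pow(Add(Rational(19, 2), 213), Rational(1, 2)) = Pow(Rational(445, 2), Rational(1, 2)) = Mul(Rational(1, 2), Pow(890, Rational(1, 2)))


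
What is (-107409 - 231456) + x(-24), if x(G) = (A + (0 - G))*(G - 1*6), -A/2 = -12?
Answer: -340305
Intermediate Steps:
A = 24 (A = -2*(-12) = 24)
x(G) = (-6 + G)*(24 - G) (x(G) = (24 + (0 - G))*(G - 1*6) = (24 - G)*(G - 6) = (24 - G)*(-6 + G) = (-6 + G)*(24 - G))
(-107409 - 231456) + x(-24) = (-107409 - 231456) + (-144 - 1*(-24)**2 + 30*(-24)) = -338865 + (-144 - 1*576 - 720) = -338865 + (-144 - 576 - 720) = -338865 - 1440 = -340305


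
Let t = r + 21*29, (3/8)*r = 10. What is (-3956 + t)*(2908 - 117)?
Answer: -27801151/3 ≈ -9.2671e+6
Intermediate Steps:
r = 80/3 (r = (8/3)*10 = 80/3 ≈ 26.667)
t = 1907/3 (t = 80/3 + 21*29 = 80/3 + 609 = 1907/3 ≈ 635.67)
(-3956 + t)*(2908 - 117) = (-3956 + 1907/3)*(2908 - 117) = -9961/3*2791 = -27801151/3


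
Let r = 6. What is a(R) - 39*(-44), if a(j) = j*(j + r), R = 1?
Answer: 1723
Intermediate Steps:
a(j) = j*(6 + j) (a(j) = j*(j + 6) = j*(6 + j))
a(R) - 39*(-44) = 1*(6 + 1) - 39*(-44) = 1*7 + 1716 = 7 + 1716 = 1723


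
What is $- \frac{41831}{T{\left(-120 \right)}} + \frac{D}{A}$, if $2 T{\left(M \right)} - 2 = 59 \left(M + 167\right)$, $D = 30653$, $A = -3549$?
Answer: $- \frac{6063151}{156325} \approx -38.786$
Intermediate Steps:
$T{\left(M \right)} = \frac{9855}{2} + \frac{59 M}{2}$ ($T{\left(M \right)} = 1 + \frac{59 \left(M + 167\right)}{2} = 1 + \frac{59 \left(167 + M\right)}{2} = 1 + \frac{9853 + 59 M}{2} = 1 + \left(\frac{9853}{2} + \frac{59 M}{2}\right) = \frac{9855}{2} + \frac{59 M}{2}$)
$- \frac{41831}{T{\left(-120 \right)}} + \frac{D}{A} = - \frac{41831}{\frac{9855}{2} + \frac{59}{2} \left(-120\right)} + \frac{30653}{-3549} = - \frac{41831}{\frac{9855}{2} - 3540} + 30653 \left(- \frac{1}{3549}\right) = - \frac{41831}{\frac{2775}{2}} - \frac{4379}{507} = \left(-41831\right) \frac{2}{2775} - \frac{4379}{507} = - \frac{83662}{2775} - \frac{4379}{507} = - \frac{6063151}{156325}$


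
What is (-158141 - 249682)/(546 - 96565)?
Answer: 407823/96019 ≈ 4.2473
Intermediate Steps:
(-158141 - 249682)/(546 - 96565) = -407823/(-96019) = -407823*(-1/96019) = 407823/96019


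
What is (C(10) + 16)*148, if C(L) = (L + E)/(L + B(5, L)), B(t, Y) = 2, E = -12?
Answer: 7030/3 ≈ 2343.3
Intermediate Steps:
C(L) = (-12 + L)/(2 + L) (C(L) = (L - 12)/(L + 2) = (-12 + L)/(2 + L))
(C(10) + 16)*148 = ((-12 + 10)/(2 + 10) + 16)*148 = (-2/12 + 16)*148 = ((1/12)*(-2) + 16)*148 = (-⅙ + 16)*148 = (95/6)*148 = 7030/3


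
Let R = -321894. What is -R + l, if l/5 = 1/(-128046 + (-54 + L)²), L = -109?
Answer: 32664837433/101477 ≈ 3.2189e+5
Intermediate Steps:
l = -5/101477 (l = 5/(-128046 + (-54 - 109)²) = 5/(-128046 + (-163)²) = 5/(-128046 + 26569) = 5/(-101477) = 5*(-1/101477) = -5/101477 ≈ -4.9272e-5)
-R + l = -1*(-321894) - 5/101477 = 321894 - 5/101477 = 32664837433/101477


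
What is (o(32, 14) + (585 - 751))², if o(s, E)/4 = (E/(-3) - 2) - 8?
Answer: 454276/9 ≈ 50475.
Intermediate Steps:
o(s, E) = -40 - 4*E/3 (o(s, E) = 4*((E/(-3) - 2) - 8) = 4*((E*(-⅓) - 2) - 8) = 4*((-E/3 - 2) - 8) = 4*((-2 - E/3) - 8) = 4*(-10 - E/3) = -40 - 4*E/3)
(o(32, 14) + (585 - 751))² = ((-40 - 4/3*14) + (585 - 751))² = ((-40 - 56/3) - 166)² = (-176/3 - 166)² = (-674/3)² = 454276/9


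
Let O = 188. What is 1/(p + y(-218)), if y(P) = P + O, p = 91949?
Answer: 1/91919 ≈ 1.0879e-5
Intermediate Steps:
y(P) = 188 + P (y(P) = P + 188 = 188 + P)
1/(p + y(-218)) = 1/(91949 + (188 - 218)) = 1/(91949 - 30) = 1/91919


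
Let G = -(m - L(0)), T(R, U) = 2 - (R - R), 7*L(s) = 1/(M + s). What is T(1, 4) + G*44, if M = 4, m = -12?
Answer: 3721/7 ≈ 531.57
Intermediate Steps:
L(s) = 1/(7*(4 + s))
T(R, U) = 2 (T(R, U) = 2 - 1*0 = 2 + 0 = 2)
G = 337/28 (G = -(-12 - 1/(7*(4 + 0))) = -(-12 - 1/(7*4)) = -(-12 - 1*1/28) = -(-12 - 1/28) = -1*(-337/28) = 337/28 ≈ 12.036)
T(1, 4) + G*44 = 2 + (337/28)*44 = 2 + 3707/7 = 3721/7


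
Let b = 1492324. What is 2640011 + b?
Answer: 4132335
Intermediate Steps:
2640011 + b = 2640011 + 1492324 = 4132335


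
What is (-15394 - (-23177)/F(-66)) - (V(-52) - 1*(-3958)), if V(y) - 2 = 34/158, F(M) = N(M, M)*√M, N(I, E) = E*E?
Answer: -1528983/79 - 2107*I*√66/26136 ≈ -19354.0 - 0.65493*I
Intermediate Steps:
N(I, E) = E²
F(M) = M^(5/2) (F(M) = M²*√M = M^(5/2))
V(y) = 175/79 (V(y) = 2 + 34/158 = 2 + 34*(1/158) = 2 + 17/79 = 175/79)
(-15394 - (-23177)/F(-66)) - (V(-52) - 1*(-3958)) = (-15394 - (-23177)/((-66)^(5/2))) - (175/79 - 1*(-3958)) = (-15394 - (-23177)/(4356*I*√66)) - (175/79 + 3958) = (-15394 - (-23177)*(-I*√66/287496)) - 1*312857/79 = (-15394 - 2107*I*√66/26136) - 312857/79 = -1528983/79 - 2107*I*√66/26136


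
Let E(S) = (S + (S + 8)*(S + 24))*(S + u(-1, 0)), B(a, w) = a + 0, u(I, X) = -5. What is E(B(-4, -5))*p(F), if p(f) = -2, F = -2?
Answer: 1368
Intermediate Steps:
B(a, w) = a
E(S) = (-5 + S)*(S + (8 + S)*(24 + S)) (E(S) = (S + (S + 8)*(S + 24))*(S - 5) = (S + (8 + S)*(24 + S))*(-5 + S) = (-5 + S)*(S + (8 + S)*(24 + S)))
E(B(-4, -5))*p(F) = (-960 + (-4)³ + 27*(-4) + 28*(-4)²)*(-2) = (-960 - 64 - 108 + 28*16)*(-2) = (-960 - 64 - 108 + 448)*(-2) = -684*(-2) = 1368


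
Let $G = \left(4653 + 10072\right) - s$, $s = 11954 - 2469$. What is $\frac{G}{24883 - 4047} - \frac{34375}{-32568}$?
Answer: $\frac{221723455}{169646712} \approx 1.307$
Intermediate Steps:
$s = 9485$
$G = 5240$ ($G = \left(4653 + 10072\right) - 9485 = 14725 - 9485 = 5240$)
$\frac{G}{24883 - 4047} - \frac{34375}{-32568} = \frac{5240}{24883 - 4047} - \frac{34375}{-32568} = \frac{5240}{24883 - 4047} - - \frac{34375}{32568} = \frac{5240}{20836} + \frac{34375}{32568} = 5240 \cdot \frac{1}{20836} + \frac{34375}{32568} = \frac{1310}{5209} + \frac{34375}{32568} = \frac{221723455}{169646712}$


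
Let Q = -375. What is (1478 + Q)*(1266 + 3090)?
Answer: 4804668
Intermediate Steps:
(1478 + Q)*(1266 + 3090) = (1478 - 375)*(1266 + 3090) = 1103*4356 = 4804668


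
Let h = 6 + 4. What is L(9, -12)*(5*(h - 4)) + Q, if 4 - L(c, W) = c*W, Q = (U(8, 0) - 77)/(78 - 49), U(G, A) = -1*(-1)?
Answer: 97364/29 ≈ 3357.4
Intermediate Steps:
h = 10
U(G, A) = 1
Q = -76/29 (Q = (1 - 77)/(78 - 49) = -76/29 ≈ -2.6207)
L(c, W) = 4 - W*c (L(c, W) = 4 - c*W = 4 - W*c)
L(9, -12)*(5*(h - 4)) + Q = (4 - 1*(-12)*9)*(5*(10 - 4)) - 76/29 = (4 + 108)*(5*6) - 76/29 = 112*30 - 76/29 = 3360 - 76/29 = 97364/29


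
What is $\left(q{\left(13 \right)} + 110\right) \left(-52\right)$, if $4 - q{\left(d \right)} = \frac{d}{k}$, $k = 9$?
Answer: $- \frac{52676}{9} \approx -5852.9$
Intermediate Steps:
$q{\left(d \right)} = 4 - \frac{d}{9}$
$\left(q{\left(13 \right)} + 110\right) \left(-52\right) = \left(\left(4 - \frac{13}{9}\right) + 110\right) \left(-52\right) = \left(\frac{23}{9} + 110\right) \left(-52\right) = \frac{1013}{9} \left(-52\right) = - \frac{52676}{9}$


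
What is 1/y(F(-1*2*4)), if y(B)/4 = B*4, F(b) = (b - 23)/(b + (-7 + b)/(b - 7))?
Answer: 7/496 ≈ 0.014113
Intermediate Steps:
F(b) = (-23 + b)/(1 + b) (F(b) = (-23 + b)/(b + (-7 + b)/(-7 + b)) = (-23 + b)/(b + 1) = (-23 + b)/(1 + b))
y(B) = 16*B (y(B) = 4*(B*4) = 4*(4*B) = 16*B)
1/y(F(-1*2*4)) = 1/(16*((-23 - 1*2*4)/(1 - 1*2*4))) = 1/(16*((-23 - 2*4)/(1 - 2*4))) = 1/(16*((-23 - 8)/(1 - 8))) = 1/(16*(-31/(-7))) = 1/(16*(-⅐*(-31))) = 1/(16*(31/7)) = 1/(496/7) = 7/496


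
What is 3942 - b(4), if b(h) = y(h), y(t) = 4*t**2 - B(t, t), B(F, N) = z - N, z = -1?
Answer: 3873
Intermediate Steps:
B(F, N) = -1 - N
y(t) = 1 + t + 4*t**2 (y(t) = 4*t**2 - (-1 - t) = 4*t**2 + (1 + t) = 1 + t + 4*t**2)
b(h) = 1 + h + 4*h**2
3942 - b(4) = 3942 - (1 + 4 + 4*4**2) = 3942 - (1 + 4 + 4*16) = 3942 - (1 + 4 + 64) = 3942 - 1*69 = 3942 - 69 = 3873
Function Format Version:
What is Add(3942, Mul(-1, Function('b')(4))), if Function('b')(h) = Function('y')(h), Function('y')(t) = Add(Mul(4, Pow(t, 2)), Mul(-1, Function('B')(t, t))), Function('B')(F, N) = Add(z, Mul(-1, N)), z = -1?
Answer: 3873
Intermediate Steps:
Function('B')(F, N) = Add(-1, Mul(-1, N))
Function('y')(t) = Add(1, t, Mul(4, Pow(t, 2))) (Function('y')(t) = Add(Mul(4, Pow(t, 2)), Mul(-1, Add(-1, Mul(-1, t)))) = Add(Mul(4, Pow(t, 2)), Add(1, t)) = Add(1, t, Mul(4, Pow(t, 2))))
Function('b')(h) = Add(1, h, Mul(4, Pow(h, 2)))
Add(3942, Mul(-1, Function('b')(4))) = Add(3942, Mul(-1, Add(1, 4, Mul(4, Pow(4, 2))))) = Add(3942, Mul(-1, Add(1, 4, Mul(4, 16)))) = Add(3942, Mul(-1, Add(1, 4, 64))) = Add(3942, Mul(-1, 69)) = Add(3942, -69) = 3873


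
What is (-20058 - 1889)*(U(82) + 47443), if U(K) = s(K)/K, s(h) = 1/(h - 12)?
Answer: -5976668952487/5740 ≈ -1.0412e+9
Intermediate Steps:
s(h) = 1/(-12 + h)
U(K) = 1/(K*(-12 + K)) (U(K) = 1/((-12 + K)*K) = 1/(K*(-12 + K)))
(-20058 - 1889)*(U(82) + 47443) = (-20058 - 1889)*(1/(82*(-12 + 82)) + 47443) = -21947*((1/82)/70 + 47443) = -21947*((1/82)*(1/70) + 47443) = -21947*(1/5740 + 47443) = -21947*272322821/5740 = -5976668952487/5740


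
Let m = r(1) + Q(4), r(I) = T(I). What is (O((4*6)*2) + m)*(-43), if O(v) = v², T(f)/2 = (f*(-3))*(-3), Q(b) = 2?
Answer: -99932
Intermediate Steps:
T(f) = 18*f (T(f) = 2*((f*(-3))*(-3)) = 2*(-3*f*(-3)) = 2*(9*f) = 18*f)
r(I) = 18*I
m = 20 (m = 18*1 + 2 = 18 + 2 = 20)
(O((4*6)*2) + m)*(-43) = (((4*6)*2)² + 20)*(-43) = ((24*2)² + 20)*(-43) = (48² + 20)*(-43) = (2304 + 20)*(-43) = 2324*(-43) = -99932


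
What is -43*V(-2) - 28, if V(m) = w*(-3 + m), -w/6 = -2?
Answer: 2552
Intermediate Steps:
w = 12 (w = -6*(-2) = 12)
V(m) = -36 + 12*m (V(m) = 12*(-3 + m) = -36 + 12*m)
-43*V(-2) - 28 = -43*(-36 + 12*(-2)) - 28 = -43*(-36 - 24) - 28 = -43*(-60) - 28 = 2580 - 28 = 2552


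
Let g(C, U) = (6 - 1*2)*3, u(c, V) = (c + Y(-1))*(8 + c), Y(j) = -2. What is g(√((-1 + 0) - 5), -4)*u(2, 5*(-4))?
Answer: 0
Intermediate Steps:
u(c, V) = (-2 + c)*(8 + c) (u(c, V) = (c - 2)*(8 + c) = (-2 + c)*(8 + c))
g(C, U) = 12 (g(C, U) = (6 - 2)*3 = 4*3 = 12)
g(√((-1 + 0) - 5), -4)*u(2, 5*(-4)) = 12*(-16 + 2² + 6*2) = 12*(-16 + 4 + 12) = 12*0 = 0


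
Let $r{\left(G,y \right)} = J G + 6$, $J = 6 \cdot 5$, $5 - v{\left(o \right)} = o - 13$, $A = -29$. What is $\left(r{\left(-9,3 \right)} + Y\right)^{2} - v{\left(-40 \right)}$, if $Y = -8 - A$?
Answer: $58991$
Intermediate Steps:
$v{\left(o \right)} = 18 - o$ ($v{\left(o \right)} = 5 - \left(o - 13\right) = 5 - \left(-13 + o\right) = 18 - o$)
$J = 30$
$r{\left(G,y \right)} = 6 + 30 G$ ($r{\left(G,y \right)} = 30 G + 6 = 6 + 30 G$)
$Y = 21$ ($Y = -8 - -29 = -8 + 29 = 21$)
$\left(r{\left(-9,3 \right)} + Y\right)^{2} - v{\left(-40 \right)} = \left(\left(6 + 30 \left(-9\right)\right) + 21\right)^{2} - \left(18 - -40\right) = \left(\left(6 - 270\right) + 21\right)^{2} - \left(18 + 40\right) = \left(-264 + 21\right)^{2} - 58 = \left(-243\right)^{2} - 58 = 59049 - 58 = 58991$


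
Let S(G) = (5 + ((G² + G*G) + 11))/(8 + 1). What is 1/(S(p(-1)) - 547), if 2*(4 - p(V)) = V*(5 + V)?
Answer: -9/4835 ≈ -0.0018614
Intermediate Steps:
p(V) = 4 - V*(5 + V)/2
S(G) = 16/9 + 2*G²/9 (S(G) = (5 + ((G² + G²) + 11))/9 = (5 + (2*G² + 11))*(⅑) = (5 + (11 + 2*G²))*(⅑) = (16 + 2*G²)*(⅑) = 16/9 + 2*G²/9)
1/(S(p(-1)) - 547) = 1/((16/9 + 2*(4 - 5/2*(-1) - ½*(-1)²)²/9) - 547) = 1/((16/9 + 2*(4 + 5/2 - ½*1)²/9) - 547) = 1/((16/9 + 2*(4 + 5/2 - ½)²/9) - 547) = 1/((16/9 + (2/9)*6²) - 547) = 1/((16/9 + (2/9)*36) - 547) = 1/((16/9 + 8) - 547) = 1/(88/9 - 547) = 1/(-4835/9) = -9/4835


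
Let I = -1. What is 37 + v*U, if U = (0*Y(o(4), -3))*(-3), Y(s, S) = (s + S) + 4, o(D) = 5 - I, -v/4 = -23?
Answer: 37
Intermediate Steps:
v = 92 (v = -4*(-23) = 92)
o(D) = 6 (o(D) = 5 - 1*(-1) = 5 + 1 = 6)
Y(s, S) = 4 + S + s (Y(s, S) = (S + s) + 4 = 4 + S + s)
U = 0 (U = (0*(4 - 3 + 6))*(-3) = (0*7)*(-3) = 0*(-3) = 0)
37 + v*U = 37 + 92*0 = 37 + 0 = 37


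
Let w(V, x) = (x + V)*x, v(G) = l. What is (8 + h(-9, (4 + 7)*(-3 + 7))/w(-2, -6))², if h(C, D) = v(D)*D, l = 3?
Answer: 1849/16 ≈ 115.56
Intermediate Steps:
v(G) = 3
w(V, x) = x*(V + x) (w(V, x) = (V + x)*x = x*(V + x))
h(C, D) = 3*D
(8 + h(-9, (4 + 7)*(-3 + 7))/w(-2, -6))² = (8 + (3*((4 + 7)*(-3 + 7)))/((-6*(-2 - 6))))² = (8 + (3*(11*4))/((-6*(-8))))² = (8 + (3*44)/48)² = (8 + 132*(1/48))² = (8 + 11/4)² = (43/4)² = 1849/16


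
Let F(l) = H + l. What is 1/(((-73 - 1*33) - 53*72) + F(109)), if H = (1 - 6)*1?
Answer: -1/3818 ≈ -0.00026192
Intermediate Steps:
H = -5 (H = -5*1 = -5)
F(l) = -5 + l
1/(((-73 - 1*33) - 53*72) + F(109)) = 1/(((-73 - 1*33) - 53*72) + (-5 + 109)) = 1/(((-73 - 33) - 3816) + 104) = 1/((-106 - 3816) + 104) = 1/(-3922 + 104) = 1/(-3818) = -1/3818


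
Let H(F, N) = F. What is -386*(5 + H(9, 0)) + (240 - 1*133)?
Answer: -5297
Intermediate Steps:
-386*(5 + H(9, 0)) + (240 - 1*133) = -386*(5 + 9) + (240 - 1*133) = -386*14 + (240 - 133) = -5404 + 107 = -5297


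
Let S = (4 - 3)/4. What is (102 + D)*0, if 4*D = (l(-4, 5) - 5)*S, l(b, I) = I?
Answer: 0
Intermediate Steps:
S = ¼ (S = 1*(¼) = ¼ ≈ 0.25000)
D = 0 (D = ((5 - 5)*(¼))/4 = (0*(¼))/4 = (¼)*0 = 0)
(102 + D)*0 = (102 + 0)*0 = 102*0 = 0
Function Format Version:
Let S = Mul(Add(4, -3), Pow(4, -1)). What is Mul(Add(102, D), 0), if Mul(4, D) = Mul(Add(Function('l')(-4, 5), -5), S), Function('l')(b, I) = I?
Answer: 0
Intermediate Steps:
S = Rational(1, 4) (S = Mul(1, Rational(1, 4)) = Rational(1, 4) ≈ 0.25000)
D = 0 (D = Mul(Rational(1, 4), Mul(Add(5, -5), Rational(1, 4))) = Mul(Rational(1, 4), Mul(0, Rational(1, 4))) = Mul(Rational(1, 4), 0) = 0)
Mul(Add(102, D), 0) = Mul(Add(102, 0), 0) = Mul(102, 0) = 0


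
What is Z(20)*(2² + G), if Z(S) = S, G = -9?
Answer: -100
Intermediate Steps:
Z(20)*(2² + G) = 20*(2² - 9) = 20*(4 - 9) = 20*(-5) = -100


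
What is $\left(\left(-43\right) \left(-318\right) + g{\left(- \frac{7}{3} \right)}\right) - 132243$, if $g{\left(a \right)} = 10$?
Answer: $-118559$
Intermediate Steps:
$\left(\left(-43\right) \left(-318\right) + g{\left(- \frac{7}{3} \right)}\right) - 132243 = \left(\left(-43\right) \left(-318\right) + 10\right) - 132243 = \left(13674 + 10\right) - 132243 = 13684 - 132243 = -118559$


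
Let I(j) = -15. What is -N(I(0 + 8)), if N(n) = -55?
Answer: 55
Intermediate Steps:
-N(I(0 + 8)) = -1*(-55) = 55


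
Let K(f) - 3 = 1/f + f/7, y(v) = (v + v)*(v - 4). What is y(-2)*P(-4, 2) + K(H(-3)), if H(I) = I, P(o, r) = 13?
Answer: 6599/21 ≈ 314.24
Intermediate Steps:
y(v) = 2*v*(-4 + v) (y(v) = (2*v)*(-4 + v) = 2*v*(-4 + v))
K(f) = 3 + 1/f + f/7 (K(f) = 3 + (1/f + f/7) = 3 + 1/f + f/7)
y(-2)*P(-4, 2) + K(H(-3)) = (2*(-2)*(-4 - 2))*13 + (3 + 1/(-3) + (1/7)*(-3)) = (2*(-2)*(-6))*13 + (3 - 1/3 - 3/7) = 24*13 + 47/21 = 312 + 47/21 = 6599/21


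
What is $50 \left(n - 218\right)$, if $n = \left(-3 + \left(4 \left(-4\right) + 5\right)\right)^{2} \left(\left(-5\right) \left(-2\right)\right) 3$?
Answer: $283100$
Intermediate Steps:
$n = 5880$ ($n = \left(-3 + \left(-16 + 5\right)\right)^{2} \cdot 10 \cdot 3 = \left(-3 - 11\right)^{2} \cdot 10 \cdot 3 = \left(-14\right)^{2} \cdot 10 \cdot 3 = 196 \cdot 10 \cdot 3 = 1960 \cdot 3 = 5880$)
$50 \left(n - 218\right) = 50 \left(5880 - 218\right) = 50 \cdot 5662 = 283100$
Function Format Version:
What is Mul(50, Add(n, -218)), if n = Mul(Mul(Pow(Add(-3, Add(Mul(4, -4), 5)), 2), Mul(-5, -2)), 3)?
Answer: 283100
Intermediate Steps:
n = 5880 (n = Mul(Mul(Pow(Add(-3, Add(-16, 5)), 2), 10), 3) = Mul(Mul(Pow(Add(-3, -11), 2), 10), 3) = Mul(Mul(Pow(-14, 2), 10), 3) = Mul(Mul(196, 10), 3) = Mul(1960, 3) = 5880)
Mul(50, Add(n, -218)) = Mul(50, Add(5880, -218)) = Mul(50, 5662) = 283100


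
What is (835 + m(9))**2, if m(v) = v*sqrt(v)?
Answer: 743044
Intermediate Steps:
m(v) = v**(3/2)
(835 + m(9))**2 = (835 + 9**(3/2))**2 = (835 + 27)**2 = 862**2 = 743044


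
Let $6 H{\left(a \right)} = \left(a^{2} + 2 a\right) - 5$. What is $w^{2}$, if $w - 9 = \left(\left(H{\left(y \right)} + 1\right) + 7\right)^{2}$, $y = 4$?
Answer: $\frac{23164969}{1296} \approx 17874.0$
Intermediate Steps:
$H{\left(a \right)} = - \frac{5}{6} + \frac{a}{3} + \frac{a^{2}}{6}$ ($H{\left(a \right)} = \frac{\left(a^{2} + 2 a\right) - 5}{6} = \frac{-5 + a^{2} + 2 a}{6} = - \frac{5}{6} + \frac{a}{3} + \frac{a^{2}}{6}$)
$w = \frac{4813}{36}$ ($w = 9 + \left(\left(\left(- \frac{5}{6} + \frac{1}{3} \cdot 4 + \frac{4^{2}}{6}\right) + 1\right) + 7\right)^{2} = 9 + \left(\left(\left(- \frac{5}{6} + \frac{4}{3} + \frac{1}{6} \cdot 16\right) + 1\right) + 7\right)^{2} = 9 + \left(\left(\left(- \frac{5}{6} + \frac{4}{3} + \frac{8}{3}\right) + 1\right) + 7\right)^{2} = 9 + \left(\left(\frac{19}{6} + 1\right) + 7\right)^{2} = 9 + \left(\frac{25}{6} + 7\right)^{2} = 9 + \left(\frac{67}{6}\right)^{2} = 9 + \frac{4489}{36} = \frac{4813}{36} \approx 133.69$)
$w^{2} = \left(\frac{4813}{36}\right)^{2} = \frac{23164969}{1296}$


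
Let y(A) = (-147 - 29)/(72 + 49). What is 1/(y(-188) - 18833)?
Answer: -11/207179 ≈ -5.3094e-5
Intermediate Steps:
y(A) = -16/11 (y(A) = -176/121 = -176*1/121 = -16/11)
1/(y(-188) - 18833) = 1/(-16/11 - 18833) = 1/(-207179/11) = -11/207179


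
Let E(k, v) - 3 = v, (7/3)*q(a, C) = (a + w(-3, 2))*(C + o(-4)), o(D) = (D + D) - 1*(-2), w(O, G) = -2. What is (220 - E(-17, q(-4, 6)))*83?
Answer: 18011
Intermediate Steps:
o(D) = 2 + 2*D (o(D) = 2*D + 2 = 2 + 2*D)
q(a, C) = 3*(-6 + C)*(-2 + a)/7 (q(a, C) = 3*((a - 2)*(C + (2 + 2*(-4))))/7 = 3*((-2 + a)*(C + (2 - 8)))/7 = 3*((-2 + a)*(C - 6))/7 = 3*((-2 + a)*(-6 + C))/7 = 3*((-6 + C)*(-2 + a))/7 = 3*(-6 + C)*(-2 + a)/7)
E(k, v) = 3 + v
(220 - E(-17, q(-4, 6)))*83 = (220 - (3 + (36/7 - 18/7*(-4) - 6/7*6 + (3/7)*6*(-4))))*83 = (220 - (3 + (36/7 + 72/7 - 36/7 - 72/7)))*83 = (220 - (3 + 0))*83 = (220 - 1*3)*83 = (220 - 3)*83 = 217*83 = 18011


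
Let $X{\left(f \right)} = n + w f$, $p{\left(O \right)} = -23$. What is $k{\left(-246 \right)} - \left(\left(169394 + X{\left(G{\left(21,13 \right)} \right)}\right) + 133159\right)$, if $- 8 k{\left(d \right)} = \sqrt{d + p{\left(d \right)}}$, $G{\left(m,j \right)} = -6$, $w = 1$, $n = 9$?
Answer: $-302556 - \frac{i \sqrt{269}}{8} \approx -3.0256 \cdot 10^{5} - 2.0502 i$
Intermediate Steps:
$X{\left(f \right)} = 9 + f$ ($X{\left(f \right)} = 9 + 1 f = 9 + f$)
$k{\left(d \right)} = - \frac{\sqrt{-23 + d}}{8}$ ($k{\left(d \right)} = - \frac{\sqrt{d - 23}}{8} = - \frac{\sqrt{-23 + d}}{8}$)
$k{\left(-246 \right)} - \left(\left(169394 + X{\left(G{\left(21,13 \right)} \right)}\right) + 133159\right) = - \frac{\sqrt{-23 - 246}}{8} - \left(\left(169394 + \left(9 - 6\right)\right) + 133159\right) = - \frac{\sqrt{-269}}{8} - \left(\left(169394 + 3\right) + 133159\right) = - \frac{i \sqrt{269}}{8} - \left(169397 + 133159\right) = - \frac{i \sqrt{269}}{8} - 302556 = -302556 - \frac{i \sqrt{269}}{8}$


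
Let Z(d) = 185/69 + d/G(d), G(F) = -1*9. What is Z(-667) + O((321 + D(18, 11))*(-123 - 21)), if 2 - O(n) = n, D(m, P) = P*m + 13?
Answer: 15874166/207 ≈ 76687.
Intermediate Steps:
G(F) = -9
D(m, P) = 13 + P*m
O(n) = 2 - n
Z(d) = 185/69 - d/9 (Z(d) = 185/69 + d/(-9) = 185*(1/69) + d*(-1/9) = 185/69 - d/9)
Z(-667) + O((321 + D(18, 11))*(-123 - 21)) = (185/69 - 1/9*(-667)) + (2 - (321 + (13 + 11*18))*(-123 - 21)) = (185/69 + 667/9) + (2 - (321 + (13 + 198))*(-144)) = 15896/207 + (2 - (321 + 211)*(-144)) = 15896/207 + (2 - 532*(-144)) = 15896/207 + (2 - 1*(-76608)) = 15896/207 + (2 + 76608) = 15896/207 + 76610 = 15874166/207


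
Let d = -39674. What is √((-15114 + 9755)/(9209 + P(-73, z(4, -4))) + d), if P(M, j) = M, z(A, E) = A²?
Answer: I*√206968670133/2284 ≈ 199.18*I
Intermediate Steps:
√((-15114 + 9755)/(9209 + P(-73, z(4, -4))) + d) = √((-15114 + 9755)/(9209 - 73) - 39674) = √(-5359/9136 - 39674) = √(-362467023/9136) = I*√206968670133/2284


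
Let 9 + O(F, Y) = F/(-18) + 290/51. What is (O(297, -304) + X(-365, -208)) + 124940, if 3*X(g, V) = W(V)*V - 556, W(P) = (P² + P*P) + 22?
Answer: -199786215/34 ≈ -5.8761e+6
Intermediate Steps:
W(P) = 22 + 2*P² (W(P) = (P² + P²) + 22 = 2*P² + 22 = 22 + 2*P²)
O(F, Y) = -169/51 - F/18 (O(F, Y) = -9 + (F/(-18) + 290/51) = -9 + (F*(-1/18) + 290*(1/51)) = -9 + (-F/18 + 290/51) = -9 + (290/51 - F/18) = -169/51 - F/18)
X(g, V) = -556/3 + V*(22 + 2*V²)/3 (X(g, V) = ((22 + 2*V²)*V - 556)/3 = (V*(22 + 2*V²) - 556)/3 = (-556 + V*(22 + 2*V²))/3 = -556/3 + V*(22 + 2*V²)/3)
(O(297, -304) + X(-365, -208)) + 124940 = ((-169/51 - 1/18*297) + (-556/3 + (⅔)*(-208)*(11 + (-208)²))) + 124940 = ((-169/51 - 33/2) + (-556/3 + (⅔)*(-208)*(11 + 43264))) + 124940 = (-2021/102 + (-556/3 + (⅔)*(-208)*43275)) + 124940 = (-2021/102 + (-556/3 - 6000800)) + 124940 = (-2021/102 - 18002956/3) + 124940 = -204034175/34 + 124940 = -199786215/34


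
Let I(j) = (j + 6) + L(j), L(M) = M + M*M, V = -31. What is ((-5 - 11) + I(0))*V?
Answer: 310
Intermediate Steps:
L(M) = M + M²
I(j) = 6 + j + j*(1 + j) (I(j) = (j + 6) + j*(1 + j) = (6 + j) + j*(1 + j) = 6 + j + j*(1 + j))
((-5 - 11) + I(0))*V = ((-5 - 11) + (6 + 0 + 0*(1 + 0)))*(-31) = (-16 + (6 + 0 + 0*1))*(-31) = (-16 + (6 + 0 + 0))*(-31) = (-16 + 6)*(-31) = -10*(-31) = 310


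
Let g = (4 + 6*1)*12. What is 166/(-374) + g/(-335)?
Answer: -10049/12529 ≈ -0.80206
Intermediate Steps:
g = 120 (g = (4 + 6)*12 = 10*12 = 120)
166/(-374) + g/(-335) = 166/(-374) + 120/(-335) = 166*(-1/374) + 120*(-1/335) = -83/187 - 24/67 = -10049/12529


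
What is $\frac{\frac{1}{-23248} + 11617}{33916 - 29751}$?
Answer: $\frac{54014403}{19365584} \approx 2.7892$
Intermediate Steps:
$\frac{\frac{1}{-23248} + 11617}{33916 - 29751} = \frac{- \frac{1}{23248} + 11617}{4165} = \frac{270072015}{23248} \cdot \frac{1}{4165} = \frac{54014403}{19365584}$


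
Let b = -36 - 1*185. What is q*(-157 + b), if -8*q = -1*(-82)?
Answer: 7749/2 ≈ 3874.5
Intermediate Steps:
q = -41/4 (q = -(-1)*(-82)/8 = -1/8*82 = -41/4 ≈ -10.250)
b = -221 (b = -36 - 185 = -221)
q*(-157 + b) = -41*(-157 - 221)/4 = -41/4*(-378) = 7749/2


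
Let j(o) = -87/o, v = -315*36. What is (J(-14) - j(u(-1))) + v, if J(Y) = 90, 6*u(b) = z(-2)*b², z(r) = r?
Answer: -11511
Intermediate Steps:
v = -11340
u(b) = -b²/3 (u(b) = (-2*b²)/6 = -b²/3)
(J(-14) - j(u(-1))) + v = (90 - (-87)/((-⅓*(-1)²))) - 11340 = (90 - (-87)/((-⅓*1))) - 11340 = (90 - (-87)/(-⅓)) - 11340 = (90 - (-87)*(-3)) - 11340 = (90 - 1*261) - 11340 = (90 - 261) - 11340 = -171 - 11340 = -11511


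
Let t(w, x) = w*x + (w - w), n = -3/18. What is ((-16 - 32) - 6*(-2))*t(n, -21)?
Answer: -126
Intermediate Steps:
n = -⅙ (n = -3*1/18 = -⅙ ≈ -0.16667)
t(w, x) = w*x (t(w, x) = w*x + 0 = w*x)
((-16 - 32) - 6*(-2))*t(n, -21) = ((-16 - 32) - 6*(-2))*(-⅙*(-21)) = (-48 + 12)*(7/2) = -36*7/2 = -126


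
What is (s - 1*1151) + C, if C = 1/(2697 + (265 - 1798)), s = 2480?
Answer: 1546957/1164 ≈ 1329.0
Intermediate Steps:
C = 1/1164 (C = 1/(2697 - 1533) = 1/1164 ≈ 0.00085911)
(s - 1*1151) + C = (2480 - 1*1151) + 1/1164 = (2480 - 1151) + 1/1164 = 1329 + 1/1164 = 1546957/1164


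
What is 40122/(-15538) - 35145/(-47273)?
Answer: -675302148/367263937 ≈ -1.8387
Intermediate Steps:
40122/(-15538) - 35145/(-47273) = 40122*(-1/15538) - 35145*(-1/47273) = -20061/7769 + 35145/47273 = -675302148/367263937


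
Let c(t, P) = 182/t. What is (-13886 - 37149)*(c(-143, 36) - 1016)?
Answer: 571081650/11 ≈ 5.1917e+7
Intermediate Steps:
(-13886 - 37149)*(c(-143, 36) - 1016) = (-13886 - 37149)*(182/(-143) - 1016) = -51035*(182*(-1/143) - 1016) = -51035*(-14/11 - 1016) = -51035*(-11190/11) = 571081650/11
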